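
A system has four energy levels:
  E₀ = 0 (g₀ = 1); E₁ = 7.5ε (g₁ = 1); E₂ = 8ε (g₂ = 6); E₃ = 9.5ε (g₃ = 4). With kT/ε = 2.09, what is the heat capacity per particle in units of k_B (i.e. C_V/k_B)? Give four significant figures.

Eᵢ/kT = 0, 3.58852, 3.82775, 4.54545.
Z = Σ gᵢe^(−Eᵢ/kT) = 1·e^(−0) + 1·e^(−3.58852) + 6·e^(−3.82775) + 4·e^(−4.54545) = 1.00000 + 0.0276392 + 0.130551 + 0.0424616 = 1.20065.
⟨E⟩ = 1.37849 ε, ⟨E²⟩ = 11.4456 ε².
C_V/k_B = (⟨E²⟩ − ⟨E⟩²)/(kT)² = (11.4456 − 1.90023)/4.36810 = 2.185.

2.185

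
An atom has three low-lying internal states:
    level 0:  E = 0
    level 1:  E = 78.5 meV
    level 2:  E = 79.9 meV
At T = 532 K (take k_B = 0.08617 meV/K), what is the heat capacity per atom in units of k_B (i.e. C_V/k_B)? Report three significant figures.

k_BT = 0.08617 × 532 K = 45.842 meV.
Eᵢ/kT = 0, 1.7124, 1.7429.
Z = Σ e^(−Eᵢ/kT) = e^(−0) + e^(−1.7124) + e^(−1.7429) = 1.0000 + 0.18043 + 0.17501 = 1.3554.
⟨E⟩ = 20.767 meV, ⟨E²⟩ = 1644.6 meV².
C_V/k_B = (⟨E²⟩ − ⟨E⟩²)/(kT)² = (1644.6 − 431.27)/2101.5 = 0.577.

0.577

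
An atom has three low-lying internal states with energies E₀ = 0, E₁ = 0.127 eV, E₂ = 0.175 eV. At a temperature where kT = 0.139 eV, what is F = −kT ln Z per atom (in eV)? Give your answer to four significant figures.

-0.07252 eV

Eᵢ/kT = 0, 0.913669, 1.25899.
Z = Σ e^(−Eᵢ/kT) = e^(−0) + e^(−0.913669) + e^(−1.25899) = 1.00000 + 0.401050 + 0.283941 = 1.68499.
F = −kT ln Z = −0.139 × ln(1.68499) = −0.139 × 0.521760 = -0.07252 eV.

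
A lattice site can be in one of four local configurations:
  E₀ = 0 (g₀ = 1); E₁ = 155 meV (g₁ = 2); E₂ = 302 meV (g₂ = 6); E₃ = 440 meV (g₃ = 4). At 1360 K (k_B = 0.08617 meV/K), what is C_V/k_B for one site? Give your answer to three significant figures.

1.39

k_BT = 0.08617 × 1360 K = 117.19 meV.
Eᵢ/kT = 0, 1.3226, 2.5770, 3.7546.
Z = Σ gᵢe^(−Eᵢ/kT) = 1·e^(−0) + 2·e^(−1.3226) + 6·e^(−2.5770) + 4·e^(−3.7546) = 1.0000 + 0.53288 + 0.45601 + 0.093639 = 2.0825.
⟨E⟩ = 125.58 meV, ⟨E²⟩ = 34824 meV².
C_V/k_B = (⟨E²⟩ − ⟨E⟩²)/(kT)² = (34824 − 15770)/13733 = 1.39.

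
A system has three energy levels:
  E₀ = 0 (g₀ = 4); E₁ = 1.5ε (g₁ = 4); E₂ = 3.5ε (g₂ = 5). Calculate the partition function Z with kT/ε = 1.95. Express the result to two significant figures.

Z = 6.7

Eᵢ/kT = 0, 0.7692, 1.795.
Z = Σ gᵢe^(−Eᵢ/kT) = 4·e^(−0) + 4·e^(−0.7692) + 5·e^(−1.795) = 4.000 + 1.854 + 0.8306 = 6.685.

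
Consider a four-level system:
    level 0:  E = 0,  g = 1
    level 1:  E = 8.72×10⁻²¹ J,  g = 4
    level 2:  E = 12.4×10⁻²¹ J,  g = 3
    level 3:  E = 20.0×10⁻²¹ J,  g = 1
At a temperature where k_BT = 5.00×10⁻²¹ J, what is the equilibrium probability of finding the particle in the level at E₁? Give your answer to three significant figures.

0.355

Eᵢ/kT = 0, 1.7440, 2.4800, 4.0000.
Z = Σ gᵢe^(−Eᵢ/kT) = 1·e^(−0) + 4·e^(−1.7440) + 3·e^(−2.4800) + 1·e^(−4.0000) = 1.0000 + 0.69928 + 0.25123 + 0.018316 = 1.9688.
P₁ = g₁ e^(−E₁/kT) / Z = 0.69928/1.9688 = 0.355.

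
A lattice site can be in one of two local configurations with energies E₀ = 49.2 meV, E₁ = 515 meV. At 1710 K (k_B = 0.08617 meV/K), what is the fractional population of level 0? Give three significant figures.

k_BT = 0.08617 × 1710 K = 147.35 meV.
Eᵢ/kT = 0.33390, 3.4951.
Z = Σ e^(−Eᵢ/kT) = e^(−0.33390) + e^(−3.4951) = 0.71613 + 0.030346 = 0.74648.
P₀ = e^(−E₀/kT) / Z = 0.71613/0.74648 = 0.959.

0.959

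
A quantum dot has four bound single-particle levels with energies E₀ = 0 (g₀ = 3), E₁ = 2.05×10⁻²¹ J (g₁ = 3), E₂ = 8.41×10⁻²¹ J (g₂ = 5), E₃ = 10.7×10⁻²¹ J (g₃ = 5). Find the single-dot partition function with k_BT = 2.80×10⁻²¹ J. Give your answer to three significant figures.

Z = 4.80

Eᵢ/kT = 0, 0.73214, 3.0036, 3.8214.
Z = Σ gᵢe^(−Eᵢ/kT) = 3·e^(−0) + 3·e^(−0.73214) + 5·e^(−3.0036) + 5·e^(−3.8214) = 3.0000 + 1.4426 + 0.24804 + 0.10949 = 4.8001.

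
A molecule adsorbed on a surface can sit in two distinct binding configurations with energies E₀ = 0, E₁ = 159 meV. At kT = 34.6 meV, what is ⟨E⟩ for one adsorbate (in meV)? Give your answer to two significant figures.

1.6 meV

Eᵢ/kT = 0, 4.595.
Z = Σ e^(−Eᵢ/kT) = e^(−0) + e^(−4.595) = 1.000 + 0.01010 = 1.010.
⟨E⟩ = Σ Eᵢ e^(−Eᵢ/kT) / Z = (0·1.000 + 159·0.01010) / 1.010 = 1.6 meV.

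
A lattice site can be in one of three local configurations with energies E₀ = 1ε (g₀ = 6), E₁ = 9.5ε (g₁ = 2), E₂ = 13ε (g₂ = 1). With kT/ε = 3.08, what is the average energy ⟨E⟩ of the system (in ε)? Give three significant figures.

1.21 ε

Eᵢ/kT = 0.32468, 3.0844, 4.2208.
Z = Σ gᵢe^(−Eᵢ/kT) = 6·e^(−0.32468) + 2·e^(−3.0844) + 1·e^(−4.2208) = 4.3366 + 0.091515 + 0.014687 = 4.4428.
⟨E⟩ = Σ Eᵢ gᵢe^(−Eᵢ/kT) / Z = (1·4.3366 + 9.5·0.091515 + 13·0.014687) / 4.4428 = 1.21 ε.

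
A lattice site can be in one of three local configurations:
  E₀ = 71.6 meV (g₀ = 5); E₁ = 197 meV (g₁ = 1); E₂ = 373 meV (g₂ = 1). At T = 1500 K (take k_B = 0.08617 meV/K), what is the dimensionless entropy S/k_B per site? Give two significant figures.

k_BT = 0.08617 × 1500 K = 129.3 meV.
Eᵢ/kT = 0.5538, 1.524, 2.885.
Z = Σ gᵢe^(−Eᵢ/kT) = 5·e^(−0.5538) + 1·e^(−1.524) + 1·e^(−2.885) = 2.874 + 0.2178 + 0.05585 = 3.148.
⟨E⟩ = Σ EᵢPᵢ = 85.62 meV.
S/k_B = ln Z + ⟨E⟩/kT = ln(3.148) + 85.62/129.3 = 1.147 + 0.6622 = 1.8.

1.8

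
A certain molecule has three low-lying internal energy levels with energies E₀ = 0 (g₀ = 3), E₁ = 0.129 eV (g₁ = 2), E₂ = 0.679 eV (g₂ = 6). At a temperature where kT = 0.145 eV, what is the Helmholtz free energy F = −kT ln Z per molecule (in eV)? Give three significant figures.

-0.196 eV

Eᵢ/kT = 0, 0.88966, 4.6828.
Z = Σ gᵢe^(−Eᵢ/kT) = 3·e^(−0) + 2·e^(−0.88966) + 6·e^(−4.6828) = 3.0000 + 0.82159 + 0.055518 = 3.8771.
F = −kT ln Z = −0.145 × ln(3.8771) = −0.145 × 1.3551 = -0.196 eV.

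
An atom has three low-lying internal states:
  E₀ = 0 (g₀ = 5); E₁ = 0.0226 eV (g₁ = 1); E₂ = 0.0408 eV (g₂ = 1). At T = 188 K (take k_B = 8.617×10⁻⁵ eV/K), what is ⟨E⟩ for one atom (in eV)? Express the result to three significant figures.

k_BT = 8.617×10⁻⁵ × 188 K = 0.016200 eV.
Eᵢ/kT = 0, 1.3951, 2.5185.
Z = Σ gᵢe^(−Eᵢ/kT) = 5·e^(−0) + 1·e^(−1.3951) + 1·e^(−2.5185) = 5.0000 + 0.24781 + 0.080580 = 5.3284.
⟨E⟩ = Σ Eᵢ gᵢe^(−Eᵢ/kT) / Z = (0·5.0000 + 0.0226·0.24781 + 0.0408·0.080580) / 5.3284 = 0.00167 eV.

0.00167 eV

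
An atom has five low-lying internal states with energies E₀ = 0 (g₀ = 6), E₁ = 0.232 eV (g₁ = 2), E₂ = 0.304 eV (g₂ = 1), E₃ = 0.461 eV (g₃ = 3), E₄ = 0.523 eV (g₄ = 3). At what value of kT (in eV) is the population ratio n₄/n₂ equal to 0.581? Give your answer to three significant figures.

0.133 eV

n₄/n₂ = (g₄/g₂) exp[−(E₄−E₂)/kT] = 0.581.
⇒ (E₄−E₂)/kT = ln((3/1)/0.581) = ln(5.1635) = 1.6416.
kT = 0.219 eV / 1.6416 = 0.133 eV.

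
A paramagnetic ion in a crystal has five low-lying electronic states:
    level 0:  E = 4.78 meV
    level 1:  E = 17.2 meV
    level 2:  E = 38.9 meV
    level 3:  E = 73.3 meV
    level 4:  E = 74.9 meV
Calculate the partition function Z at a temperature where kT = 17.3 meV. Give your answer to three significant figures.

Eᵢ/kT = 0.27630, 0.99422, 2.2486, 4.2370, 4.3295.
Z = Σ e^(−Eᵢ/kT) = e^(−0.27630) + e^(−0.99422) + e^(−2.2486) + e^(−4.2370) + e^(−4.3295) = 0.75859 + 0.37001 + 0.10555 + 0.014451 + 0.013174 = 1.2618.

Z = 1.26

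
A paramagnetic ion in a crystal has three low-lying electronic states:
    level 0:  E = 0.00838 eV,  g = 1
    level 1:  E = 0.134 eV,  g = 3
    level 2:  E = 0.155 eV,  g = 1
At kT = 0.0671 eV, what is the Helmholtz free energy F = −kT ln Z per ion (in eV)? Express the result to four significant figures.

-0.02205 eV

Eᵢ/kT = 0.124888, 1.99702, 2.30999.
Z = Σ gᵢe^(−Eᵢ/kT) = 1·e^(−0.124888) + 3·e^(−1.99702) + 1·e^(−2.30999) = 0.882596 + 0.407218 + 0.0992622 = 1.38908.
F = −kT ln Z = −0.0671 × ln(1.38908) = −0.0671 × 0.328642 = -0.02205 eV.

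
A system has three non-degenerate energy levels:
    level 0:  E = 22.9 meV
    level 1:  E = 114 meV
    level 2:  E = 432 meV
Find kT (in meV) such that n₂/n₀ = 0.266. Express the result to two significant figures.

310 meV

n₂/n₀ = exp[−(E₂−E₀)/kT] = 0.266.
⇒ (E₂−E₀)/kT = ln(1/0.266) = ln(3.759) = 1.324.
kT = 409.1 meV / 1.324 = 310 meV.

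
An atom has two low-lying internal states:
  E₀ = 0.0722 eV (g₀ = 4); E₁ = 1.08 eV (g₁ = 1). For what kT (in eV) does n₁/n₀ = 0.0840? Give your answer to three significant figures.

0.924 eV

n₁/n₀ = (g₁/g₀) exp[−(E₁−E₀)/kT] = 0.0840.
⇒ (E₁−E₀)/kT = ln((1/4)/0.0840) = ln(2.9762) = 1.0906.
kT = 1.0078 eV / 1.0906 = 0.924 eV.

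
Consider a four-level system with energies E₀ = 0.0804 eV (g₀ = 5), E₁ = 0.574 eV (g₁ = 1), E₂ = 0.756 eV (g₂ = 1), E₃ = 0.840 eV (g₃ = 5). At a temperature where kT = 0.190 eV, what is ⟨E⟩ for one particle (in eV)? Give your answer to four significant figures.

0.1046 eV

Eᵢ/kT = 0.423158, 3.02105, 3.97895, 4.42105.
Z = Σ gᵢe^(−Eᵢ/kT) = 5·e^(−0.423158) + 1·e^(−3.02105) + 1·e^(−3.97895) + 5·e^(−4.42105) = 3.27488 + 0.0487500 + 0.0187053 + 0.0601080 = 3.40244.
⟨E⟩ = Σ Eᵢ gᵢe^(−Eᵢ/kT) / Z = (0.0804·3.27488 + 0.574·0.0487500 + 0.756·0.0187053 + 0.840·0.0601080) / 3.40244 = 0.1046 eV.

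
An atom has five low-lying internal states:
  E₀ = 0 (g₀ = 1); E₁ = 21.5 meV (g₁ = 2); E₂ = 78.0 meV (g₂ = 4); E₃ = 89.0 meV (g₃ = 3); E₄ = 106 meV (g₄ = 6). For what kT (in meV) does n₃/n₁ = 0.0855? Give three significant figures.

n₃/n₁ = (g₃/g₁) exp[−(E₃−E₁)/kT] = 0.0855.
⇒ (E₃−E₁)/kT = ln((3/2)/0.0855) = ln(17.544) = 2.8647.
kT = 67.5 meV / 2.8647 = 23.6 meV.

23.6 meV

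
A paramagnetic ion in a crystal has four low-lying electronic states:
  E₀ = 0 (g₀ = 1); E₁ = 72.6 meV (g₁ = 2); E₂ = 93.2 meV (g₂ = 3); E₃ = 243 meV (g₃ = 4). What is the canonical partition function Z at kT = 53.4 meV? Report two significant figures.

Eᵢ/kT = 0, 1.360, 1.745, 4.551.
Z = Σ gᵢe^(−Eᵢ/kT) = 1·e^(−0) + 2·e^(−1.360) + 3·e^(−1.745) + 4·e^(−4.551) = 1.000 + 0.5133 + 0.5239 + 0.04223 = 2.079.

Z = 2.1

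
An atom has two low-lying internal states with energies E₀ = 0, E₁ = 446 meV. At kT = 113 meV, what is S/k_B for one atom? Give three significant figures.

0.0939

Eᵢ/kT = 0, 3.9469.
Z = Σ e^(−Eᵢ/kT) = e^(−0) + e^(−3.9469) = 1.0000 + 0.019314 = 1.0193.
⟨E⟩ = Σ EᵢPᵢ = 8.4509 meV.
S/k_B = ln Z + ⟨E⟩/kT = ln(1.0193) + 8.4509/113 = 0.019116 + 0.074787 = 0.0939.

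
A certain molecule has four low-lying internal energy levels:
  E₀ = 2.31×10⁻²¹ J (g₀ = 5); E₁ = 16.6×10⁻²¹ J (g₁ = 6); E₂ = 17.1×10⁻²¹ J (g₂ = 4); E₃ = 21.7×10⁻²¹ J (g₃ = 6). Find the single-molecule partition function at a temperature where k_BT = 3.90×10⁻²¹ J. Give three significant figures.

Eᵢ/kT = 0.59231, 4.2564, 4.3846, 5.5641.
Z = Σ gᵢe^(−Eᵢ/kT) = 5·e^(−0.59231) + 6·e^(−4.2564) + 4·e^(−4.3846) + 6·e^(−5.5641) = 2.7652 + 0.085039 + 0.049871 + 0.022998 = 2.9231.

Z = 2.92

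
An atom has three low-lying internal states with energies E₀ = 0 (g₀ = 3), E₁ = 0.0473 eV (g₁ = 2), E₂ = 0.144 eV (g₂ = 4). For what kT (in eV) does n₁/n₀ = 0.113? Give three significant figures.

0.0266 eV

n₁/n₀ = (g₁/g₀) exp[−(E₁−E₀)/kT] = 0.113.
⇒ (E₁−E₀)/kT = ln((2/3)/0.113) = ln(5.8997) = 1.7749.
kT = 0.0473 eV / 1.7749 = 0.0266 eV.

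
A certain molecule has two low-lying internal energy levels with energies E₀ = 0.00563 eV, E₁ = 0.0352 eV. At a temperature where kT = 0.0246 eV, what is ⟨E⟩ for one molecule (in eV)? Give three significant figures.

Eᵢ/kT = 0.22886, 1.4309.
Z = Σ e^(−Eᵢ/kT) = e^(−0.22886) + e^(−1.4309) = 0.79544 + 0.23909 = 1.0345.
⟨E⟩ = Σ Eᵢ e^(−Eᵢ/kT) / Z = (0.00563·0.79544 + 0.0352·0.23909) / 1.0345 = 0.0125 eV.

0.0125 eV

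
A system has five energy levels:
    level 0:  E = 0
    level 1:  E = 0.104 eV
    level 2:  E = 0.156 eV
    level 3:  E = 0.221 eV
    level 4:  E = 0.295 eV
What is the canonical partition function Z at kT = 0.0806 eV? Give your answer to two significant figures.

Z = 1.5

Eᵢ/kT = 0, 1.290, 1.935, 2.742, 3.660.
Z = Σ e^(−Eᵢ/kT) = e^(−0) + e^(−1.290) + e^(−1.935) + e^(−2.742) + e^(−3.660) = 1.000 + 0.2753 + 0.1444 + 0.06444 + 0.02573 = 1.510.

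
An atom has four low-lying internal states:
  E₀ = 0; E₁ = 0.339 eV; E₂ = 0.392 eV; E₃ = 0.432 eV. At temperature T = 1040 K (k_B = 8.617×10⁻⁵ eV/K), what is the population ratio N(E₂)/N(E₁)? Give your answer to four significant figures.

0.5535

k_BT = 8.617×10⁻⁵ × 1040 K = 0.0896168 eV.
n₂/n₁ = exp[−(E₂−E₁)/kT] = exp(−(0.053 eV)/(0.0896168 eV)) = exp(-0.591407) = 0.5535.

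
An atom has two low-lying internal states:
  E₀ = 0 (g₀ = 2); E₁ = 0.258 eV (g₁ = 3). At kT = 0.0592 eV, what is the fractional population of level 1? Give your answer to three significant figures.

Eᵢ/kT = 0, 4.3581.
Z = Σ gᵢe^(−Eᵢ/kT) = 2·e^(−0) + 3·e^(−4.3581) = 2.0000 + 0.038408 = 2.0384.
P₁ = g₁ e^(−E₁/kT) / Z = 0.038408/2.0384 = 0.0188.

0.0188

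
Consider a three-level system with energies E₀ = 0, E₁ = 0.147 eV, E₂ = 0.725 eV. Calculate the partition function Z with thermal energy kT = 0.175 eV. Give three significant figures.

Z = 1.45

Eᵢ/kT = 0, 0.84000, 4.1429.
Z = Σ e^(−Eᵢ/kT) = e^(−0) + e^(−0.84000) + e^(−4.1429) = 1.0000 + 0.43171 + 0.015877 = 1.4476.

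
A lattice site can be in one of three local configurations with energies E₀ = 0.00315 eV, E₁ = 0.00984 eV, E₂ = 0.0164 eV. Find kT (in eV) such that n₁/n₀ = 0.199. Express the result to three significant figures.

n₁/n₀ = exp[−(E₁−E₀)/kT] = 0.199.
⇒ (E₁−E₀)/kT = ln(1/0.199) = ln(5.0251) = 1.6144.
kT = 0.00669 eV / 1.6144 = 0.00414 eV.

0.00414 eV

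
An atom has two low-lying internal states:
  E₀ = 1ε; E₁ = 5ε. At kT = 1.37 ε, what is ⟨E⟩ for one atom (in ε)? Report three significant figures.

1.20 ε

Eᵢ/kT = 0.72993, 3.6496.
Z = Σ e^(−Eᵢ/kT) = e^(−0.72993) + e^(−3.6496) = 0.48194 + 0.026002 = 0.50794.
⟨E⟩ = Σ Eᵢ e^(−Eᵢ/kT) / Z = (1·0.48194 + 5·0.026002) / 0.50794 = 1.20 ε.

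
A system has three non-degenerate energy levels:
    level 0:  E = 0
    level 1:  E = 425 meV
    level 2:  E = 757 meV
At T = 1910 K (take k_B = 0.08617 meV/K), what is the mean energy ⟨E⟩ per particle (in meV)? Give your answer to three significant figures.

36.6 meV

k_BT = 0.08617 × 1910 K = 164.58 meV.
Eᵢ/kT = 0, 2.5823, 4.5996.
Z = Σ e^(−Eᵢ/kT) = e^(−0) + e^(−2.5823) + e^(−4.5996) = 1.0000 + 0.075600 + 0.010056 = 1.0857.
⟨E⟩ = Σ Eᵢ e^(−Eᵢ/kT) / Z = (0·1.0000 + 425·0.075600 + 757·0.010056) / 1.0857 = 36.6 meV.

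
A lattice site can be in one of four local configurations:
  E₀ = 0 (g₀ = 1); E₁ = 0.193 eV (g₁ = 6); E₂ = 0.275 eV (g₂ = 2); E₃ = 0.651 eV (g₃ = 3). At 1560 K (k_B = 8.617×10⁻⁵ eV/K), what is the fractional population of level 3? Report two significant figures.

k_BT = 8.617×10⁻⁵ × 1560 K = 0.1344 eV.
Eᵢ/kT = 0, 1.436, 2.046, 4.844.
Z = Σ gᵢe^(−Eᵢ/kT) = 1·e^(−0) + 6·e^(−1.436) + 2·e^(−2.046) + 3·e^(−4.844) = 1.000 + 1.427 + 0.2585 + 0.02363 = 2.709.
P₃ = g₃ e^(−E₃/kT) / Z = 0.02363/2.709 = 0.0087.

0.0087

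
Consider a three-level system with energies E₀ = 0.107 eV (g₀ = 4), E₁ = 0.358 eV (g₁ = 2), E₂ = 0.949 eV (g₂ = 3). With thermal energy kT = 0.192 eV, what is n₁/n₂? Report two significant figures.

n₁/n₂ = (g₁/g₂) exp[−(E₁−E₂)/kT] = (2/3) × exp(−(-0.591 eV)/(0.192 eV)) = (2/3) × exp(3.078) = 14.

14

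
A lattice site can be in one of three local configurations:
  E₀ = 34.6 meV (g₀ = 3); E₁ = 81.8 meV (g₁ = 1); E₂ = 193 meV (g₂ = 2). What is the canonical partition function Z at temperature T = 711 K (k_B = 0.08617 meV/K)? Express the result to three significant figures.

k_BT = 0.08617 × 711 K = 61.267 meV.
Eᵢ/kT = 0.56474, 1.3351, 3.1501.
Z = Σ gᵢe^(−Eᵢ/kT) = 3·e^(−0.56474) + 1·e^(−1.3351) + 2·e^(−3.1501) = 1.7055 + 0.26313 + 0.085696 = 2.0543.

Z = 2.05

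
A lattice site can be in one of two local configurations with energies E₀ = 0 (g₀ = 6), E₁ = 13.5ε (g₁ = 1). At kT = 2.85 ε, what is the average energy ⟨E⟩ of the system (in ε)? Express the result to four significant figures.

Eᵢ/kT = 0, 4.73684.
Z = Σ gᵢe^(−Eᵢ/kT) = 6·e^(−0) + 1·e^(−4.73684) = 6.00000 + 0.00876630 = 6.00877.
⟨E⟩ = Σ Eᵢ gᵢe^(−Eᵢ/kT) / Z = (0·6.00000 + 13.5·0.00876630) / 6.00877 = 0.01970 ε.

0.01970 ε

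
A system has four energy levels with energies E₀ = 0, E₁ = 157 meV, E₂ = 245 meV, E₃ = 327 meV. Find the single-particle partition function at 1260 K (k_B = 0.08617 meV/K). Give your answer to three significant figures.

k_BT = 0.08617 × 1260 K = 108.57 meV.
Eᵢ/kT = 0, 1.4461, 2.2566, 3.0119.
Z = Σ e^(−Eᵢ/kT) = e^(−0) + e^(−1.4461) + e^(−2.2566) + e^(−3.0119) = 1.0000 + 0.23549 + 0.10471 + 0.049198 = 1.3894.

Z = 1.39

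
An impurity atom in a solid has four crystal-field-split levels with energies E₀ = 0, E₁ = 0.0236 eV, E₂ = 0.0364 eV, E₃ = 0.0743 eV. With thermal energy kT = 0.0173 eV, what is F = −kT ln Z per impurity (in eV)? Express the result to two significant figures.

Eᵢ/kT = 0, 1.364, 2.104, 4.295.
Z = Σ e^(−Eᵢ/kT) = e^(−0) + e^(−1.364) + e^(−2.104) + e^(−4.295) = 1.000 + 0.2556 + 0.1220 + 0.01364 = 1.391.
F = −kT ln Z = −0.0173 × ln(1.391) = −0.0173 × 0.3300 = -0.0057 eV.

-0.0057 eV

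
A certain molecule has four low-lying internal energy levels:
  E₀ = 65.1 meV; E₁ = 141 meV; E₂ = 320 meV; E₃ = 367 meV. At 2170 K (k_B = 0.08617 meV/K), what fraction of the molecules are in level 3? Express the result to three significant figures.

0.0938

k_BT = 0.08617 × 2170 K = 186.99 meV.
Eᵢ/kT = 0.34815, 0.75405, 1.7113, 1.9627.
Z = Σ e^(−Eᵢ/kT) = e^(−0.34815) + e^(−0.75405) + e^(−1.7113) + e^(−1.9627) = 0.70599 + 0.47046 + 0.18063 + 0.14048 = 1.4976.
P₃ = e^(−E₃/kT) / Z = 0.14048/1.4976 = 0.0938.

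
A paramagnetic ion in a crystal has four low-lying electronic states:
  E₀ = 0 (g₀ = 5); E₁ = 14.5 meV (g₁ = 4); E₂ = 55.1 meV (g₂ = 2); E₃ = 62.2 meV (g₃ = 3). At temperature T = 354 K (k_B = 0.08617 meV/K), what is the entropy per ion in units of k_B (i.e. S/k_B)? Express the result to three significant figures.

k_BT = 0.08617 × 354 K = 30.504 meV.
Eᵢ/kT = 0, 0.47535, 1.8063, 2.0391.
Z = Σ gᵢe^(−Eᵢ/kT) = 5·e^(−0) + 4·e^(−0.47535) + 2·e^(−1.8063) + 3·e^(−2.0391) = 5.0000 + 2.4867 + 0.32852 + 0.39044 = 8.2057.
⟨E⟩ = Σ EᵢPᵢ = 9.5597 meV.
S/k_B = ln Z + ⟨E⟩/kT = ln(8.2057) + 9.5597/30.504 = 2.1048 + 0.31339 = 2.42.

2.42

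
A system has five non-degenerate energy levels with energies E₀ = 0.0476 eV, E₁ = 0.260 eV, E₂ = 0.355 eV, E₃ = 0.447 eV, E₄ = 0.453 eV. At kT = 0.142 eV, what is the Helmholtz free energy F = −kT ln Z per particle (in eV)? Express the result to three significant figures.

-0.00579 eV

Eᵢ/kT = 0.33521, 1.8310, 2.5000, 3.1479, 3.1901.
Z = Σ e^(−Eᵢ/kT) = e^(−0.33521) + e^(−1.8310) + e^(−2.5000) + e^(−3.1479) + e^(−3.1901) = 0.71519 + 0.16025 + 0.082085 + 0.042942 + 0.041168 = 1.0416.
F = −kT ln Z = −0.142 × ln(1.0416) = −0.142 × 0.040758 = -0.00579 eV.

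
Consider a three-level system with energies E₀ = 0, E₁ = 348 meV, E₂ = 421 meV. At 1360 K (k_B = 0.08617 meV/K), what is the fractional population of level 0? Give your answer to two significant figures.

0.93

k_BT = 0.08617 × 1360 K = 117.2 meV.
Eᵢ/kT = 0, 2.969, 3.592.
Z = Σ e^(−Eᵢ/kT) = e^(−0) + e^(−2.969) + e^(−3.592) = 1.000 + 0.05135 + 0.02754 = 1.079.
P₀ = e^(−E₀/kT) / Z = 1.000/1.079 = 0.93.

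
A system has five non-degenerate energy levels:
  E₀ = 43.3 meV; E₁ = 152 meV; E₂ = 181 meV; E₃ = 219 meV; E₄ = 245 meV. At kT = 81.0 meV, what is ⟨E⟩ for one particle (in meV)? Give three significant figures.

98.4 meV

Eᵢ/kT = 0.53457, 1.8765, 2.2346, 2.7037, 3.0247.
Z = Σ e^(−Eᵢ/kT) = e^(−0.53457) + e^(−1.8765) + e^(−2.2346) + e^(−2.7037) + e^(−3.0247) = 0.58592 + 0.15313 + 0.10703 + 0.066957 + 0.048572 = 0.96161.
⟨E⟩ = Σ Eᵢ e^(−Eᵢ/kT) / Z = (43.3·0.58592 + 152·0.15313 + 181·0.10703 + 219·0.066957 + 245·0.048572) / 0.96161 = 98.4 meV.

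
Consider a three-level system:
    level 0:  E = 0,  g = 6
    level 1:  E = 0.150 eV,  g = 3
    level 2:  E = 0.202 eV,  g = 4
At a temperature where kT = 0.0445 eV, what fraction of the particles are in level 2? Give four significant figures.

Eᵢ/kT = 0, 3.37079, 4.53933.
Z = Σ gᵢe^(−Eᵢ/kT) = 6·e^(−0) + 3·e^(−3.37079) + 4·e^(−4.53933) = 6.00000 + 0.103087 + 0.0427222 = 6.14581.
P₂ = g₂ e^(−E₂/kT) / Z = 0.0427222/6.14581 = 0.006951.

0.006951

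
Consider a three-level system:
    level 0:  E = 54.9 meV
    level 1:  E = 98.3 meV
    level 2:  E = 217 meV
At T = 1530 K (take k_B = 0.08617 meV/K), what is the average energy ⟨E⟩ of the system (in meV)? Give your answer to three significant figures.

94.0 meV

k_BT = 0.08617 × 1530 K = 131.84 meV.
Eᵢ/kT = 0.41641, 0.74560, 1.6459.
Z = Σ e^(−Eᵢ/kT) = e^(−0.41641) + e^(−0.74560) + e^(−1.6459) = 0.65941 + 0.47445 + 0.19284 = 1.3267.
⟨E⟩ = Σ Eᵢ e^(−Eᵢ/kT) / Z = (54.9·0.65941 + 98.3·0.47445 + 217·0.19284) / 1.3267 = 94.0 meV.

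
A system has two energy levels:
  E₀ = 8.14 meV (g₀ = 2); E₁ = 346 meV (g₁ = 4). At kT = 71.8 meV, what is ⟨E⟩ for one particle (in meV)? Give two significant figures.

14 meV

Eᵢ/kT = 0.1134, 4.819.
Z = Σ gᵢe^(−Eᵢ/kT) = 2·e^(−0.1134) + 4·e^(−4.819) = 1.786 + 0.03230 = 1.818.
⟨E⟩ = Σ Eᵢ gᵢe^(−Eᵢ/kT) / Z = (8.14·1.786 + 346·0.03230) / 1.818 = 14 meV.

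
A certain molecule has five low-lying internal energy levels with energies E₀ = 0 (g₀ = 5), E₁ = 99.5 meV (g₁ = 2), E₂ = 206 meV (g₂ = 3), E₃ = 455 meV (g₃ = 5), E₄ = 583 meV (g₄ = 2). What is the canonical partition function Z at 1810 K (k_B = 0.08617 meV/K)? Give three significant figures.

k_BT = 0.08617 × 1810 K = 155.97 meV.
Eᵢ/kT = 0, 0.63794, 1.3208, 2.9172, 3.7379.
Z = Σ gᵢe^(−Eᵢ/kT) = 5·e^(−0) + 2·e^(−0.63794) + 3·e^(−1.3208) + 5·e^(−2.9172) + 2·e^(−3.7379) = 5.0000 + 1.0568 + 0.80077 + 0.27042 + 0.047608 = 7.1756.

Z = 7.18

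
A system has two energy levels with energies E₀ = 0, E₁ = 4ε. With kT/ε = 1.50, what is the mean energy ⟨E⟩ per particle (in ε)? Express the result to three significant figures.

Eᵢ/kT = 0, 2.6667.
Z = Σ e^(−Eᵢ/kT) = e^(−0) + e^(−2.6667) = 1.0000 + 0.069481 = 1.0695.
⟨E⟩ = Σ Eᵢ e^(−Eᵢ/kT) / Z = (0·1.0000 + 4·0.069481) / 1.0695 = 0.260 ε.

0.260 ε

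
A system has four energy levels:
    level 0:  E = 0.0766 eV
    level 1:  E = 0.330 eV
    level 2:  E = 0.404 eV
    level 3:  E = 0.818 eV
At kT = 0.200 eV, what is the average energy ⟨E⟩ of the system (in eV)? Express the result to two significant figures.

0.18 eV

Eᵢ/kT = 0.3830, 1.650, 2.020, 4.090.
Z = Σ e^(−Eᵢ/kT) = e^(−0.3830) + e^(−1.650) + e^(−2.020) + e^(−4.090) = 0.6818 + 0.1920 + 0.1327 + 0.01674 = 1.023.
⟨E⟩ = Σ Eᵢ e^(−Eᵢ/kT) / Z = (0.0766·0.6818 + 0.330·0.1920 + 0.404·0.1327 + 0.818·0.01674) / 1.023 = 0.18 eV.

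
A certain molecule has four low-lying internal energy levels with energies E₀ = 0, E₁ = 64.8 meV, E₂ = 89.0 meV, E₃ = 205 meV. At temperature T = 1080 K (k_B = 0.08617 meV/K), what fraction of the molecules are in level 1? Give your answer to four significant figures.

k_BT = 0.08617 × 1080 K = 93.0636 meV.
Eᵢ/kT = 0, 0.696298, 0.956335, 2.20279.
Z = Σ e^(−Eᵢ/kT) = e^(−0) + e^(−0.696298) + e^(−0.956335) + e^(−2.20279) = 1.00000 + 0.498427 + 0.384299 + 0.110494 = 1.99322.
P₁ = e^(−E₁/kT) / Z = 0.498427/1.99322 = 0.2501.

0.2501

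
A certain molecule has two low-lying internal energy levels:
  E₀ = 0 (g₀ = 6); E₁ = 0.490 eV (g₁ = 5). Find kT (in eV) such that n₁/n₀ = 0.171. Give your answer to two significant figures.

0.31 eV

n₁/n₀ = (g₁/g₀) exp[−(E₁−E₀)/kT] = 0.171.
⇒ (E₁−E₀)/kT = ln((5/6)/0.171) = ln(4.873) = 1.584.
kT = 0.490 eV / 1.584 = 0.31 eV.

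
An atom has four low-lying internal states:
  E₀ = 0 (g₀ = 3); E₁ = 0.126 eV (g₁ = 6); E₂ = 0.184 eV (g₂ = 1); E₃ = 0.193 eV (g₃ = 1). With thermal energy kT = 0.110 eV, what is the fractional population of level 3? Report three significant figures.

0.0328

Eᵢ/kT = 0, 1.1455, 1.6727, 1.7545.
Z = Σ gᵢe^(−Eᵢ/kT) = 3·e^(−0) + 6·e^(−1.1455) + 1·e^(−1.6727) + 1·e^(−1.7545) = 3.0000 + 1.9084 + 0.18774 + 0.17299 = 5.2691.
P₃ = g₃ e^(−E₃/kT) / Z = 0.17299/5.2691 = 0.0328.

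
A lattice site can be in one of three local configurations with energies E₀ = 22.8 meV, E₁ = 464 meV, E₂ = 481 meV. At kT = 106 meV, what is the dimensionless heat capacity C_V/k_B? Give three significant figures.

Eᵢ/kT = 0.21509, 4.3774, 4.5377.
Z = Σ e^(−Eᵢ/kT) = e^(−0.21509) + e^(−4.3774) + e^(−4.5377) = 0.80647 + 0.012558 + 0.010698 = 0.82973.
⟨E⟩ = 35.385 meV, ⟨E²⟩ = 6746.8 meV².
C_V/k_B = (⟨E²⟩ − ⟨E⟩²)/(kT)² = (6746.8 − 1252.1)/11236 = 0.489.

0.489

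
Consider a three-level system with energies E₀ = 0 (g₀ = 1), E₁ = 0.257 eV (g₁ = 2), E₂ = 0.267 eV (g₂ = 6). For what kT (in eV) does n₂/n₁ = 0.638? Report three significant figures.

n₂/n₁ = (g₂/g₁) exp[−(E₂−E₁)/kT] = 0.638.
⇒ (E₂−E₁)/kT = ln((6/2)/0.638) = ln(4.7022) = 1.5480.
kT = 0.010 eV / 1.5480 = 0.00646 eV.

0.00646 eV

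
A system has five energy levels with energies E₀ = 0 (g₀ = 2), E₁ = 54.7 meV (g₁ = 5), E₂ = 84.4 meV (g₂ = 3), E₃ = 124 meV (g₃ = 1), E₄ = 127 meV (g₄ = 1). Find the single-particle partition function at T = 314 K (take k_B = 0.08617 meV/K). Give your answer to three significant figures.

Z = 2.81

k_BT = 0.08617 × 314 K = 27.057 meV.
Eᵢ/kT = 0, 2.0217, 3.1193, 4.5829, 4.6938.
Z = Σ gᵢe^(−Eᵢ/kT) = 2·e^(−0) + 5·e^(−2.0217) + 3·e^(−3.1193) + 1·e^(−4.5829) + 1·e^(−4.6938) = 2.0000 + 0.66215 + 0.13256 + 0.010225 + 0.0091518 = 2.8141.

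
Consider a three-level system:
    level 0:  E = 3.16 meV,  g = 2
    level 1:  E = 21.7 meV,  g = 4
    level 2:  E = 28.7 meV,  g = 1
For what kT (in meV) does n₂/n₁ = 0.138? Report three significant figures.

11.8 meV

n₂/n₁ = (g₂/g₁) exp[−(E₂−E₁)/kT] = 0.138.
⇒ (E₂−E₁)/kT = ln((1/4)/0.138) = ln(1.8116) = 0.59421.
kT = 7.0 meV / 0.59421 = 11.8 meV.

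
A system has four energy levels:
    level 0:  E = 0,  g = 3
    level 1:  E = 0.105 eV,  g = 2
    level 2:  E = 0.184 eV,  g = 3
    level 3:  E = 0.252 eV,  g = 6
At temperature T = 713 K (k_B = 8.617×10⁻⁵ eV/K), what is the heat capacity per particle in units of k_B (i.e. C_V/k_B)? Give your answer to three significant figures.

0.961

k_BT = 8.617×10⁻⁵ × 713 K = 0.061439 eV.
Eᵢ/kT = 0, 1.7090, 2.9948, 4.1016.
Z = Σ gᵢe^(−Eᵢ/kT) = 3·e^(−0) + 2·e^(−1.7090) + 3·e^(−2.9948) + 6·e^(−4.1016) = 3.0000 + 0.36209 + 0.15014 + 0.099277 = 3.6115.
⟨E⟩ = 0.025104 eV, ⟨E²⟩ = 0.0042585 eV².
C_V/k_B = (⟨E²⟩ − ⟨E⟩²)/(kT)² = (0.0042585 − 0.00063021)/0.0037748 = 0.961.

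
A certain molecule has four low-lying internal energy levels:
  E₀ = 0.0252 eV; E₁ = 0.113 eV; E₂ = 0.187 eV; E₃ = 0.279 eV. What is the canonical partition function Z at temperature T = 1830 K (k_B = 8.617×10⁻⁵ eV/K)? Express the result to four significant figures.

k_BT = 8.617×10⁻⁵ × 1830 K = 0.157691 eV.
Eᵢ/kT = 0.159806, 0.716591, 1.18586, 1.76928.
Z = Σ e^(−Eᵢ/kT) = e^(−0.159806) + e^(−0.716591) + e^(−1.18586) + e^(−1.76928) = 0.852309 + 0.488414 + 0.305483 + 0.170456 = 1.81666.

Z = 1.817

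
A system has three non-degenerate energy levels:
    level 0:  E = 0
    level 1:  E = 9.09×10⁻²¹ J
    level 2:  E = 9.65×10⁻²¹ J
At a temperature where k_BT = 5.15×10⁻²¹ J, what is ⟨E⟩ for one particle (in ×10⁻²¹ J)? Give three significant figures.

2.29 ×10⁻²¹ J

Eᵢ/kT = 0, 1.7650, 1.8738.
Z = Σ e^(−Eᵢ/kT) = e^(−0) + e^(−1.7650) + e^(−1.8738) = 1.0000 + 0.17119 + 0.15354 = 1.3247.
⟨E⟩ = Σ Eᵢ e^(−Eᵢ/kT) / Z = (0·1.0000 + 9.09·0.17119 + 9.65·0.15354) / 1.3247 = 2.29 ×10⁻²¹ J.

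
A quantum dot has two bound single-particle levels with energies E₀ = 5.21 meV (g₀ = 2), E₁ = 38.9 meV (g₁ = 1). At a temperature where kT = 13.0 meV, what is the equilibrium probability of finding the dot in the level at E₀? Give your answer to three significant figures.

0.964

Eᵢ/kT = 0.40077, 2.9923.
Z = Σ gᵢe^(−Eᵢ/kT) = 2·e^(−0.40077) + 1·e^(−2.9923) = 1.3396 + 0.050172 = 1.3898.
P₀ = g₀ e^(−E₀/kT) / Z = 1.3396/1.3898 = 0.964.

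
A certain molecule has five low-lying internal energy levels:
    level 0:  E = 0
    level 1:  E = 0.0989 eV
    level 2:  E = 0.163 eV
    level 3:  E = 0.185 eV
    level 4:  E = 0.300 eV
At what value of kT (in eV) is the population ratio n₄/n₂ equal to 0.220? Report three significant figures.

n₄/n₂ = exp[−(E₄−E₂)/kT] = 0.220.
⇒ (E₄−E₂)/kT = ln(1/0.220) = ln(4.5455) = 1.5141.
kT = 0.137 eV / 1.5141 = 0.0905 eV.

0.0905 eV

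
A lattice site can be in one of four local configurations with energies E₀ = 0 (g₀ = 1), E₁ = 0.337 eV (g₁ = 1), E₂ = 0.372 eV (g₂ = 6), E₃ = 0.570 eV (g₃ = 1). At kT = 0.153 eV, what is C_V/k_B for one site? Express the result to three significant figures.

1.45

Eᵢ/kT = 0, 2.2026, 2.4314, 3.7255.
Z = Σ gᵢe^(−Eᵢ/kT) = 1·e^(−0) + 1·e^(−2.2026) + 6·e^(−2.4314) + 1·e^(−3.7255) = 1.0000 + 0.11052 + 0.52748 + 0.024101 = 1.6621.
⟨E⟩ = 0.14873 eV, ⟨E²⟩ = 0.056180 eV².
C_V/k_B = (⟨E²⟩ − ⟨E⟩²)/(kT)² = (0.056180 − 0.022121)/0.023409 = 1.45.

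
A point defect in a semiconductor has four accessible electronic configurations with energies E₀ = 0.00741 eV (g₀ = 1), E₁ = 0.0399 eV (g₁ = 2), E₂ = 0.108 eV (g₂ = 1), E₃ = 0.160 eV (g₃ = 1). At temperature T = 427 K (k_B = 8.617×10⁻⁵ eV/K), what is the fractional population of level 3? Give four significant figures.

k_BT = 8.617×10⁻⁵ × 427 K = 0.0367946 eV.
Eᵢ/kT = 0.201388, 1.08440, 2.93521, 4.34846.
Z = Σ gᵢe^(−Eᵢ/kT) = 1·e^(−0.201388) + 2·e^(−1.08440) + 1·e^(−2.93521) + 1·e^(−4.34846) = 0.817595 + 0.676209 + 0.0531196 + 0.0129267 = 1.55985.
P₃ = g₃ e^(−E₃/kT) / Z = 0.0129267/1.55985 = 0.008287.

0.008287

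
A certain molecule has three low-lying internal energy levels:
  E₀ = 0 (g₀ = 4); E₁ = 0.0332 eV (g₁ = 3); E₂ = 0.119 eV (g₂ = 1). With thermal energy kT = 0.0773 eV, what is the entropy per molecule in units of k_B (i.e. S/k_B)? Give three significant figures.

2.01

Eᵢ/kT = 0, 0.42950, 1.5395.
Z = Σ gᵢe^(−Eᵢ/kT) = 4·e^(−0) + 3·e^(−0.42950) + 1·e^(−1.5395) = 4.0000 + 1.9525 + 0.21449 = 6.1670.
⟨E⟩ = Σ EᵢPᵢ = 0.014650 eV.
S/k_B = ln Z + ⟨E⟩/kT = ln(6.1670) + 0.014650/0.0773 = 1.8192 + 0.18952 = 2.01.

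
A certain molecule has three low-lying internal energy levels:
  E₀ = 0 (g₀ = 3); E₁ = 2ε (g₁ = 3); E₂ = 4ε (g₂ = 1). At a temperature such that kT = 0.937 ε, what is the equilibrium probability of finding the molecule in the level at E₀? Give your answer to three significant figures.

0.890

Eᵢ/kT = 0, 2.1345, 4.2689.
Z = Σ gᵢe^(−Eᵢ/kT) = 3·e^(−0) + 3·e^(−2.1345) + 1·e^(−4.2689) = 3.0000 + 0.35491 + 0.013997 = 3.3689.
P₀ = g₀ e^(−E₀/kT) / Z = 3.0000/3.3689 = 0.890.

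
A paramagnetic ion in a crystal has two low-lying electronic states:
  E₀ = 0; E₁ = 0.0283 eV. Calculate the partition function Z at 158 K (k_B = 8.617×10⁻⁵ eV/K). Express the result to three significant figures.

k_BT = 8.617×10⁻⁵ × 158 K = 0.013615 eV.
Eᵢ/kT = 0, 2.0786.
Z = Σ e^(−Eᵢ/kT) = e^(−0) + e^(−2.0786) = 1.0000 + 0.12511 = 1.1251.

Z = 1.13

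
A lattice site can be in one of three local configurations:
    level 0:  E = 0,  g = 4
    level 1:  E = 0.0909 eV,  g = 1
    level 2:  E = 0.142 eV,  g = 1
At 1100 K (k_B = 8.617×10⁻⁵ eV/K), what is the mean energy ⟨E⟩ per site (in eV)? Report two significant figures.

0.014 eV

k_BT = 8.617×10⁻⁵ × 1100 K = 0.09479 eV.
Eᵢ/kT = 0, 0.9590, 1.498.
Z = Σ gᵢe^(−Eᵢ/kT) = 4·e^(−0) + 1·e^(−0.9590) + 1·e^(−1.498) = 4.000 + 0.3833 + 0.2236 = 4.607.
⟨E⟩ = Σ Eᵢ gᵢe^(−Eᵢ/kT) / Z = (0·4.000 + 0.0909·0.3833 + 0.142·0.2236) / 4.607 = 0.014 eV.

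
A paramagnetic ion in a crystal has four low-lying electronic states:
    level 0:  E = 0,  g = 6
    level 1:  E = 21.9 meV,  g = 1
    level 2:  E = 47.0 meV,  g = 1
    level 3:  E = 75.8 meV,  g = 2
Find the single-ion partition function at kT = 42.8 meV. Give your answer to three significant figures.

Eᵢ/kT = 0, 0.51168, 1.0981, 1.7710.
Z = Σ gᵢe^(−Eᵢ/kT) = 6·e^(−0) + 1·e^(−0.51168) + 1·e^(−1.0981) + 2·e^(−1.7710) = 6.0000 + 0.59949 + 0.33350 + 0.34033 = 7.2733.

Z = 7.27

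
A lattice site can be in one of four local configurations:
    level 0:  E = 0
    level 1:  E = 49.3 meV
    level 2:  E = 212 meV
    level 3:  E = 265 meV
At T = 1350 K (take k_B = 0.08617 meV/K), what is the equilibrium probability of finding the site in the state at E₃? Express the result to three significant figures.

k_BT = 0.08617 × 1350 K = 116.33 meV.
Eᵢ/kT = 0, 0.42379, 1.8224, 2.2780.
Z = Σ e^(−Eᵢ/kT) = e^(−0) + e^(−0.42379) + e^(−1.8224) + e^(−2.2780) = 1.0000 + 0.65456 + 0.16164 + 0.10249 = 1.9187.
P₃ = e^(−E₃/kT) / Z = 0.10249/1.9187 = 0.0534.

0.0534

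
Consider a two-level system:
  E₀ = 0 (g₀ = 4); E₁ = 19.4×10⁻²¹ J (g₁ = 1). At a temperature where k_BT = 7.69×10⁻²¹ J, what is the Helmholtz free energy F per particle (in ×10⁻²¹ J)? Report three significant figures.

-10.8 ×10⁻²¹ J

Eᵢ/kT = 0, 2.5228.
Z = Σ gᵢe^(−Eᵢ/kT) = 4·e^(−0) + 1·e^(−2.5228) = 4.0000 + 0.080235 = 4.0802.
F = −kT ln Z = −7.69 × ln(4.0802) = −7.69 × 1.4061 = -10.8 ×10⁻²¹ J.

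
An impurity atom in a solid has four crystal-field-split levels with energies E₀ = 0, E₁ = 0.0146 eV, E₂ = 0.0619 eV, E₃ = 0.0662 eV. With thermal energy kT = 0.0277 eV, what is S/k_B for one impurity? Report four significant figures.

Eᵢ/kT = 0, 0.527076, 2.23466, 2.38989.
Z = Σ e^(−Eᵢ/kT) = e^(−0) + e^(−0.527076) + e^(−2.23466) + e^(−2.38989) = 1.00000 + 0.590329 + 0.107029 + 0.0916398 = 1.78900.
⟨E⟩ = Σ EᵢPᵢ = 0.0119119 eV.
S/k_B = ln Z + ⟨E⟩/kT = ln(1.78900) + 0.0119119/0.0277 = 0.581657 + 0.430032 = 1.012.

1.012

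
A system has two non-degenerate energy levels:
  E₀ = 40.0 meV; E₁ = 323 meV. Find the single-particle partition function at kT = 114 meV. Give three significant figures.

Z = 0.763

Eᵢ/kT = 0.35088, 2.8333.
Z = Σ e^(−Eᵢ/kT) = e^(−0.35088) + e^(−2.8333) = 0.70407 + 0.058818 = 0.76289.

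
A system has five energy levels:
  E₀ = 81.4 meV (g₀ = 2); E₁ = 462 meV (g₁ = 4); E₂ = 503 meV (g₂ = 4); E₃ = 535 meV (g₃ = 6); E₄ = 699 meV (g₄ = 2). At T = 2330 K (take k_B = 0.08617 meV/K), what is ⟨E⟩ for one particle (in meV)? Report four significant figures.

285.2 meV

k_BT = 0.08617 × 2330 K = 200.776 meV.
Eᵢ/kT = 0.405427, 2.30107, 2.50528, 2.66466, 3.48149.
Z = Σ gᵢe^(−Eᵢ/kT) = 2·e^(−0.405427) + 4·e^(−2.30107) + 4·e^(−2.50528) + 6·e^(−2.66466) + 2·e^(−3.48149) = 1.33338 + 0.400606 + 0.326611 + 0.417738 + 0.0615231 = 2.53986.
⟨E⟩ = Σ Eᵢ gᵢe^(−Eᵢ/kT) / Z = (81.4·1.33338 + 462·0.400606 + 503·0.326611 + 535·0.417738 + 699·0.0615231) / 2.53986 = 285.2 meV.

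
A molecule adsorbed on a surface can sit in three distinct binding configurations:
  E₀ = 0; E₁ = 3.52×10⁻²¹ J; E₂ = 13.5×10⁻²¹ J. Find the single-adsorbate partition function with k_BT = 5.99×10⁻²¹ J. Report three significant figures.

Z = 1.66

Eᵢ/kT = 0, 0.58765, 2.2538.
Z = Σ e^(−Eᵢ/kT) = e^(−0) + e^(−0.58765) + e^(−2.2538) = 1.0000 + 0.55563 + 0.10500 = 1.6606.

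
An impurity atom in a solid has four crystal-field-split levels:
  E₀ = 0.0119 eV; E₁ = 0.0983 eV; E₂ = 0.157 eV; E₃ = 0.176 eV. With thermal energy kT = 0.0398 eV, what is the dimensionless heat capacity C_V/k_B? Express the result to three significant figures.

0.878

Eᵢ/kT = 0.29899, 2.4698, 3.9447, 4.4221.
Z = Σ e^(−Eᵢ/kT) = e^(−0.29899) + e^(−2.4698) + e^(−3.9447) + e^(−4.4221) = 0.74157 + 0.084602 + 0.019357 + 0.012009 = 0.85754.
⟨E⟩ = 0.025997 eV, ⟨E²⟩ = 0.0020660 eV².
C_V/k_B = (⟨E²⟩ − ⟨E⟩²)/(kT)² = (0.0020660 − 0.00067584)/0.0015840 = 0.878.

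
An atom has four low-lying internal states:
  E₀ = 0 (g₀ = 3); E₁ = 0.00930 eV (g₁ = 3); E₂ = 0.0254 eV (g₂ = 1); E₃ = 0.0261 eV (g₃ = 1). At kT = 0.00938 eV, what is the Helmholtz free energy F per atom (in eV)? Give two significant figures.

-0.014 eV

Eᵢ/kT = 0, 0.9915, 2.708, 2.783.
Z = Σ gᵢe^(−Eᵢ/kT) = 3·e^(−0) + 3·e^(−0.9915) + 1·e^(−2.708) + 1·e^(−2.783) = 3.000 + 1.113 + 0.06667 + 0.06185 = 4.242.
F = −kT ln Z = −0.00938 × ln(4.242) = −0.00938 × 1.445 = -0.014 eV.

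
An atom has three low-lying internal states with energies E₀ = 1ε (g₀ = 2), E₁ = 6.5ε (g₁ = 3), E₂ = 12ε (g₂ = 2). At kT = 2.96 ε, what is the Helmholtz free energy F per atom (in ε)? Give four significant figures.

Eᵢ/kT = 0.337838, 2.19595, 4.05405.
Z = Σ gᵢe^(−Eᵢ/kT) = 2·e^(−0.337838) + 3·e^(−2.19595) + 2·e^(−4.05405) = 1.42662 + 0.333758 + 0.0347039 = 1.79508.
F = −kT ln Z = −2.96 × ln(1.79508) = −2.96 × 0.585050 = -1.732 ε.

-1.732 ε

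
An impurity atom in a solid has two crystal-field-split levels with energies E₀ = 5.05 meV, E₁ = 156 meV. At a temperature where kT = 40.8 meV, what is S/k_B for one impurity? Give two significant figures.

Eᵢ/kT = 0.1238, 3.824.
Z = Σ e^(−Eᵢ/kT) = e^(−0.1238) + e^(−3.824) = 0.8836 + 0.02184 = 0.9054.
⟨E⟩ = Σ EᵢPᵢ = 8.691 meV.
S/k_B = ln Z + ⟨E⟩/kT = ln(0.9054) + 8.691/40.8 = -0.09938 + 0.2130 = 0.11.

0.11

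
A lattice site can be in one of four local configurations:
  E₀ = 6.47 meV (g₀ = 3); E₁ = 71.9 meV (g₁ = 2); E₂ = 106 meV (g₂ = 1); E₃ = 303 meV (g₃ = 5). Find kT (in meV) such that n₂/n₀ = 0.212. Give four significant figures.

n₂/n₀ = (g₂/g₀) exp[−(E₂−E₀)/kT] = 0.212.
⇒ (E₂−E₀)/kT = ln((1/3)/0.212) = ln(1.57233) = 0.452559.
kT = 99.53 meV / 0.452559 = 219.9 meV.

219.9 meV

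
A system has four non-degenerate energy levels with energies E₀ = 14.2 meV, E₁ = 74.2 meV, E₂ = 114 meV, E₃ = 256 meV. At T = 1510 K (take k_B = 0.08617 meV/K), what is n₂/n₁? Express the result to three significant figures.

0.736

k_BT = 0.08617 × 1510 K = 130.12 meV.
n₂/n₁ = exp[−(E₂−E₁)/kT] = exp(−(39.8 meV)/(130.12 meV)) = exp(-0.30587) = 0.736.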